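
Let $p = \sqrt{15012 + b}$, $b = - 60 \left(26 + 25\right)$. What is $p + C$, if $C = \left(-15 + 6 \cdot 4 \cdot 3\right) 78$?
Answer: $4446 + 12 \sqrt{83} \approx 4555.3$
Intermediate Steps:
$b = -3060$ ($b = \left(-60\right) 51 = -3060$)
$p = 12 \sqrt{83}$ ($p = \sqrt{15012 - 3060} = \sqrt{11952} = 12 \sqrt{83} \approx 109.33$)
$C = 4446$ ($C = \left(-15 + 24 \cdot 3\right) 78 = \left(-15 + 72\right) 78 = 57 \cdot 78 = 4446$)
$p + C = 12 \sqrt{83} + 4446 = 4446 + 12 \sqrt{83}$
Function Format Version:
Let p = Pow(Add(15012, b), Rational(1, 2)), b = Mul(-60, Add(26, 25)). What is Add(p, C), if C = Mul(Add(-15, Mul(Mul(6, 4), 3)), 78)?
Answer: Add(4446, Mul(12, Pow(83, Rational(1, 2)))) ≈ 4555.3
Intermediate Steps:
b = -3060 (b = Mul(-60, 51) = -3060)
p = Mul(12, Pow(83, Rational(1, 2))) (p = Pow(Add(15012, -3060), Rational(1, 2)) = Pow(11952, Rational(1, 2)) = Mul(12, Pow(83, Rational(1, 2))) ≈ 109.33)
C = 4446 (C = Mul(Add(-15, Mul(24, 3)), 78) = Mul(Add(-15, 72), 78) = Mul(57, 78) = 4446)
Add(p, C) = Add(Mul(12, Pow(83, Rational(1, 2))), 4446) = Add(4446, Mul(12, Pow(83, Rational(1, 2))))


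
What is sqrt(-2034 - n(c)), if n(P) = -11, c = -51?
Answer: 17*I*sqrt(7) ≈ 44.978*I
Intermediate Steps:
sqrt(-2034 - n(c)) = sqrt(-2034 - 1*(-11)) = sqrt(-2034 + 11) = sqrt(-2023) = 17*I*sqrt(7)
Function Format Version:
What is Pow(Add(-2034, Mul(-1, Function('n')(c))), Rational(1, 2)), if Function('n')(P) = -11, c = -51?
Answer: Mul(17, I, Pow(7, Rational(1, 2))) ≈ Mul(44.978, I)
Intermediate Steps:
Pow(Add(-2034, Mul(-1, Function('n')(c))), Rational(1, 2)) = Pow(Add(-2034, Mul(-1, -11)), Rational(1, 2)) = Pow(Add(-2034, 11), Rational(1, 2)) = Pow(-2023, Rational(1, 2)) = Mul(17, I, Pow(7, Rational(1, 2)))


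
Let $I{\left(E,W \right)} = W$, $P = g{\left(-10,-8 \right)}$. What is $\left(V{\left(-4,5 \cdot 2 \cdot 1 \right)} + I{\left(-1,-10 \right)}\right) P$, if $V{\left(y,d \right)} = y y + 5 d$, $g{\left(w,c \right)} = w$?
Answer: $-560$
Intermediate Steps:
$P = -10$
$V{\left(y,d \right)} = y^{2} + 5 d$
$\left(V{\left(-4,5 \cdot 2 \cdot 1 \right)} + I{\left(-1,-10 \right)}\right) P = \left(\left(\left(-4\right)^{2} + 5 \cdot 5 \cdot 2 \cdot 1\right) - 10\right) \left(-10\right) = \left(\left(16 + 5 \cdot 10 \cdot 1\right) - 10\right) \left(-10\right) = \left(\left(16 + 5 \cdot 10\right) - 10\right) \left(-10\right) = \left(\left(16 + 50\right) - 10\right) \left(-10\right) = \left(66 - 10\right) \left(-10\right) = 56 \left(-10\right) = -560$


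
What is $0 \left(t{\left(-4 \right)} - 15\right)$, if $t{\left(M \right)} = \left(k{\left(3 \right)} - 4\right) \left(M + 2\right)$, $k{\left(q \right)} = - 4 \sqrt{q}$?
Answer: $0$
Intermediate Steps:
$t{\left(M \right)} = \left(-4 - 4 \sqrt{3}\right) \left(2 + M\right)$ ($t{\left(M \right)} = \left(- 4 \sqrt{3} - 4\right) \left(M + 2\right) = \left(-4 - 4 \sqrt{3}\right) \left(2 + M\right)$)
$0 \left(t{\left(-4 \right)} - 15\right) = 0 \left(\left(-8 - 8 \sqrt{3} - -16 - - 16 \sqrt{3}\right) - 15\right) = 0 \left(\left(-8 - 8 \sqrt{3} + 16 + 16 \sqrt{3}\right) - 15\right) = 0 \left(\left(8 + 8 \sqrt{3}\right) - 15\right) = 0 \left(-7 + 8 \sqrt{3}\right) = 0$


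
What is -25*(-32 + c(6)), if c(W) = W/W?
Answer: 775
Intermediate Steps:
c(W) = 1
-25*(-32 + c(6)) = -25*(-32 + 1) = -25*(-31) = 775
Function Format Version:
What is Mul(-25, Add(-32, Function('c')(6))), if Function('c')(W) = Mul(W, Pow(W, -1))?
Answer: 775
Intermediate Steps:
Function('c')(W) = 1
Mul(-25, Add(-32, Function('c')(6))) = Mul(-25, Add(-32, 1)) = Mul(-25, -31) = 775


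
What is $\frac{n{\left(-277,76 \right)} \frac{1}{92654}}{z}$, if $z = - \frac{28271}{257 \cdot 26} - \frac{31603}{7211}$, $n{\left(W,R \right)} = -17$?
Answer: $\frac{24091951}{1131014916037} \approx 2.1301 \cdot 10^{-5}$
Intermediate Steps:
$z = - \frac{415033427}{48183902}$ ($z = - \frac{28271}{6682} - \frac{31603}{7211} = - \frac{415033427}{48183902} \approx -8.6135$)
$\frac{n{\left(-277,76 \right)} \frac{1}{92654}}{z} = \frac{\left(-17\right) \frac{1}{92654}}{- \frac{415033427}{48183902}} = \left(-17\right) \frac{1}{92654} \left(- \frac{48183902}{415033427}\right) = \left(- \frac{17}{92654}\right) \left(- \frac{48183902}{415033427}\right) = \frac{24091951}{1131014916037}$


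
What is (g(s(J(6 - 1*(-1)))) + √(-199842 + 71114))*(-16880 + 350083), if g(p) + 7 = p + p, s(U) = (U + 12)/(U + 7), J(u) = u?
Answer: -9996090/7 + 666406*I*√32182 ≈ -1.428e+6 + 1.1955e+8*I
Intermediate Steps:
s(U) = (12 + U)/(7 + U)
g(p) = -7 + 2*p (g(p) = -7 + (p + p) = -7 + 2*p)
(g(s(J(6 - 1*(-1)))) + √(-199842 + 71114))*(-16880 + 350083) = ((-7 + 2*((12 + (6 - 1*(-1)))/(7 + (6 - 1*(-1))))) + √(-199842 + 71114))*(-16880 + 350083) = ((-7 + 2*((12 + (6 + 1))/(7 + (6 + 1)))) + √(-128728))*333203 = ((-7 + 2*((12 + 7)/(7 + 7))) + 2*I*√32182)*333203 = ((-7 + 2*(19/14)) + 2*I*√32182)*333203 = ((-7 + 19/7) + 2*I*√32182)*333203 = (-30/7 + 2*I*√32182)*333203 = -9996090/7 + 666406*I*√32182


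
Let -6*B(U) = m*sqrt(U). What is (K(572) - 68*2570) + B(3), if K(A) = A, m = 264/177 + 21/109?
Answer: -174188 - 10831*sqrt(3)/38586 ≈ -1.7419e+5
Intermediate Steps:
m = 10831/6431 (m = 264*(1/177) + 21*(1/109) = 88/59 + 21/109 = 10831/6431 ≈ 1.6842)
B(U) = -10831*sqrt(U)/38586
(K(572) - 68*2570) + B(3) = (572 - 68*2570) - 10831*sqrt(3)/38586 = (572 - 174760) - 10831*sqrt(3)/38586 = -174188 - 10831*sqrt(3)/38586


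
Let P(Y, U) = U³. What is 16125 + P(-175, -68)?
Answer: -298307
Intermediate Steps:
16125 + P(-175, -68) = 16125 + (-68)³ = 16125 - 314432 = -298307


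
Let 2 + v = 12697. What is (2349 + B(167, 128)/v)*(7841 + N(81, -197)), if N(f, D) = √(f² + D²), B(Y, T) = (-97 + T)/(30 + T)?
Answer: 36944029780361/2005810 + 4711647721*√45370/2005810 ≈ 1.8919e+7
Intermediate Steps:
v = 12695 (v = -2 + 12697 = 12695)
B(Y, T) = (-97 + T)/(30 + T)
N(f, D) = √(D² + f²)
(2349 + B(167, 128)/v)*(7841 + N(81, -197)) = (2349 + ((-97 + 128)/(30 + 128))/12695)*(7841 + √((-197)² + 81²)) = (2349 + (31/158)*(1/12695))*(7841 + √(38809 + 6561)) = (2349 + ((1/158)*31)*(1/12695))*(7841 + √45370) = (2349 + (31/158)*(1/12695))*(7841 + √45370) = (2349 + 31/2005810)*(7841 + √45370) = 4711647721*(7841 + √45370)/2005810 = 36944029780361/2005810 + 4711647721*√45370/2005810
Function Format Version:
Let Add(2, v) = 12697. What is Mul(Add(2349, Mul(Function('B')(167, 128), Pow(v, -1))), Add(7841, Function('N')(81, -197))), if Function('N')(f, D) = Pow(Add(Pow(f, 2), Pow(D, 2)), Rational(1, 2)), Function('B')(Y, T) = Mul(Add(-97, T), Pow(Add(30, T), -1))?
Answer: Add(Rational(36944029780361, 2005810), Mul(Rational(4711647721, 2005810), Pow(45370, Rational(1, 2)))) ≈ 1.8919e+7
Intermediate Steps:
v = 12695 (v = Add(-2, 12697) = 12695)
Function('B')(Y, T) = Mul(Pow(Add(30, T), -1), Add(-97, T))
Function('N')(f, D) = Pow(Add(Pow(D, 2), Pow(f, 2)), Rational(1, 2))
Mul(Add(2349, Mul(Function('B')(167, 128), Pow(v, -1))), Add(7841, Function('N')(81, -197))) = Mul(Add(2349, Mul(Mul(Pow(Add(30, 128), -1), Add(-97, 128)), Pow(12695, -1))), Add(7841, Pow(Add(Pow(-197, 2), Pow(81, 2)), Rational(1, 2)))) = Mul(Add(2349, Mul(Mul(Pow(158, -1), 31), Rational(1, 12695))), Add(7841, Pow(Add(38809, 6561), Rational(1, 2)))) = Mul(Add(2349, Mul(Mul(Rational(1, 158), 31), Rational(1, 12695))), Add(7841, Pow(45370, Rational(1, 2)))) = Mul(Add(2349, Mul(Rational(31, 158), Rational(1, 12695))), Add(7841, Pow(45370, Rational(1, 2)))) = Mul(Add(2349, Rational(31, 2005810)), Add(7841, Pow(45370, Rational(1, 2)))) = Mul(Rational(4711647721, 2005810), Add(7841, Pow(45370, Rational(1, 2)))) = Add(Rational(36944029780361, 2005810), Mul(Rational(4711647721, 2005810), Pow(45370, Rational(1, 2))))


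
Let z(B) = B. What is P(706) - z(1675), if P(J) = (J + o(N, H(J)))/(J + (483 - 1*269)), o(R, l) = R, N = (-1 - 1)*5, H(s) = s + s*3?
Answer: -192538/115 ≈ -1674.2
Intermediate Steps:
H(s) = 4*s (H(s) = s + 3*s = 4*s)
N = -10 (N = -2*5 = -10)
P(J) = (-10 + J)/(214 + J) (P(J) = (J - 10)/(J + (483 - 1*269)) = (-10 + J)/(J + (483 - 269)) = (-10 + J)/(J + 214) = (-10 + J)/(214 + J))
P(706) - z(1675) = (-10 + 706)/(214 + 706) - 1*1675 = 696/920 - 1675 = (1/920)*696 - 1675 = 87/115 - 1675 = -192538/115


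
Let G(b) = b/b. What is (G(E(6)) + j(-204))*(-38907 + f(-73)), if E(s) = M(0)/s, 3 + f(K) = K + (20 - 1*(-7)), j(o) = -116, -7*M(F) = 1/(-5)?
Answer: 4479940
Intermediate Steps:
M(F) = 1/35 (M(F) = -1/7/(-5) = -1/7*(-1/5) = 1/35)
f(K) = 24 + K (f(K) = -3 + (K + (20 - 1*(-7))) = -3 + (K + (20 + 7)) = -3 + (K + 27) = -3 + (27 + K) = 24 + K)
E(s) = 1/(35*s)
G(b) = 1
(G(E(6)) + j(-204))*(-38907 + f(-73)) = (1 - 116)*(-38907 + (24 - 73)) = -115*(-38907 - 49) = -115*(-38956) = 4479940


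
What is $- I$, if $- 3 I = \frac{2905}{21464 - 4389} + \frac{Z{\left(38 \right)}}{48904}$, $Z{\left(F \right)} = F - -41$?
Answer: $\frac{9561003}{167007160} \approx 0.057249$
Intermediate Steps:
$Z{\left(F \right)} = 41 + F$ ($Z{\left(F \right)} = F + 41 = 41 + F$)
$I = - \frac{9561003}{167007160}$ ($I = - \frac{\frac{2905}{21464 - 4389} + \frac{41 + 38}{48904}}{3} = - \frac{\frac{2905}{17075} + 79 \cdot \frac{1}{48904}}{3} = - \frac{2905 \cdot \frac{1}{17075} + \frac{79}{48904}}{3} = - \frac{\frac{581}{3415} + \frac{79}{48904}}{3} = \left(- \frac{1}{3}\right) \frac{28683009}{167007160} = - \frac{9561003}{167007160} \approx -0.057249$)
$- I = \left(-1\right) \left(- \frac{9561003}{167007160}\right) = \frac{9561003}{167007160}$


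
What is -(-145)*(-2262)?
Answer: -327990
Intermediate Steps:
-(-145)*(-2262) = -145*2262 = -327990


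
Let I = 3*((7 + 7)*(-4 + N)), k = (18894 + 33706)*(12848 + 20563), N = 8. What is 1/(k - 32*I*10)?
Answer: 1/1757364840 ≈ 5.6903e-10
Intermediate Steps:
k = 1757418600 (k = 52600*33411 = 1757418600)
I = 168 (I = 3*((7 + 7)*(-4 + 8)) = 3*(14*4) = 3*56 = 168)
1/(k - 32*I*10) = 1/(1757418600 - 32*168*10) = 1/(1757418600 - 5376*10) = 1/(1757418600 - 53760) = 1/1757364840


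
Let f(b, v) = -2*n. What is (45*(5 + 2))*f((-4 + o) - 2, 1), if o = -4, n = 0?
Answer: 0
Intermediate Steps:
f(b, v) = 0 (f(b, v) = -2*0 = 0)
(45*(5 + 2))*f((-4 + o) - 2, 1) = (45*(5 + 2))*0 = (45*7)*0 = 315*0 = 0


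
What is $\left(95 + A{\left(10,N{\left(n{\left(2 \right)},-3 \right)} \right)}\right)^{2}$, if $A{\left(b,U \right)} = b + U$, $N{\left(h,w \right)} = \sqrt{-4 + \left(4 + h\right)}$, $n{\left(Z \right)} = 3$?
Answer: $\left(105 + \sqrt{3}\right)^{2} \approx 11392.0$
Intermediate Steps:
$N{\left(h,w \right)} = \sqrt{h}$
$A{\left(b,U \right)} = U + b$
$\left(95 + A{\left(10,N{\left(n{\left(2 \right)},-3 \right)} \right)}\right)^{2} = \left(95 + \left(\sqrt{3} + 10\right)\right)^{2} = \left(95 + \left(10 + \sqrt{3}\right)\right)^{2} = \left(105 + \sqrt{3}\right)^{2}$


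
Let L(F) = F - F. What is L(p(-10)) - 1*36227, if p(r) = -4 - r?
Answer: -36227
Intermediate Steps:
L(F) = 0
L(p(-10)) - 1*36227 = 0 - 1*36227 = 0 - 36227 = -36227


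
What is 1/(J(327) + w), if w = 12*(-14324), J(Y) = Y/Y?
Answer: -1/171887 ≈ -5.8178e-6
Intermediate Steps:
J(Y) = 1
w = -171888
1/(J(327) + w) = 1/(1 - 171888) = 1/(-171887) = -1/171887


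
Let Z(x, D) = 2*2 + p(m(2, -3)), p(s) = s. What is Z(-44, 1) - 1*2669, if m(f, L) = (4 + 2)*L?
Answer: -2683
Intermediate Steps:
m(f, L) = 6*L
Z(x, D) = -14 (Z(x, D) = 2*2 + 6*(-3) = 4 - 18 = -14)
Z(-44, 1) - 1*2669 = -14 - 1*2669 = -14 - 2669 = -2683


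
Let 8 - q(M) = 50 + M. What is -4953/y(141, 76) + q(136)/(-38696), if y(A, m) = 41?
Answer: -95826995/793268 ≈ -120.80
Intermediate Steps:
q(M) = -42 - M (q(M) = 8 - (50 + M) = 8 + (-50 - M) = -42 - M)
-4953/y(141, 76) + q(136)/(-38696) = -4953/41 + (-42 - 1*136)/(-38696) = -4953*1/41 + (-42 - 136)*(-1/38696) = -4953/41 - 178*(-1/38696) = -4953/41 + 89/19348 = -95826995/793268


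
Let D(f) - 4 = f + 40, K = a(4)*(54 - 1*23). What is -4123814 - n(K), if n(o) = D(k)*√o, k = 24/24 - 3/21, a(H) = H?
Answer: -4123814 - 628*√31/7 ≈ -4.1243e+6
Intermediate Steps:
k = 6/7 (k = 24*(1/24) - 3*1/21 = 1 - ⅐ = 6/7 ≈ 0.85714)
K = 124 (K = 4*(54 - 1*23) = 4*(54 - 23) = 4*31 = 124)
D(f) = 44 + f (D(f) = 4 + (f + 40) = 4 + (40 + f) = 44 + f)
n(o) = 314*√o/7 (n(o) = (44 + 6/7)*√o = 314*√o/7)
-4123814 - n(K) = -4123814 - 314*√124/7 = -4123814 - 314*2*√31/7 = -4123814 - 628*√31/7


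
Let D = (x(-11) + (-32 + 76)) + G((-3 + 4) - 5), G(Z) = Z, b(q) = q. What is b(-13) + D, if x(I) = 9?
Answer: 36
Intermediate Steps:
D = 49 (D = (9 + (-32 + 76)) + ((-3 + 4) - 5) = (9 + 44) + (1 - 5) = 53 - 4 = 49)
b(-13) + D = -13 + 49 = 36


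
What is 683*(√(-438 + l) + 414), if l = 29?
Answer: 282762 + 683*I*√409 ≈ 2.8276e+5 + 13813.0*I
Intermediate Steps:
683*(√(-438 + l) + 414) = 683*(√(-438 + 29) + 414) = 683*(√(-409) + 414) = 683*(I*√409 + 414) = 683*(414 + I*√409) = 282762 + 683*I*√409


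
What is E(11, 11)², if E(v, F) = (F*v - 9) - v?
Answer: 10201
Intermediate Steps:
E(v, F) = -9 - v + F*v (E(v, F) = (-9 + F*v) - v = -9 - v + F*v)
E(11, 11)² = (-9 - 1*11 + 11*11)² = (-9 - 11 + 121)² = 101² = 10201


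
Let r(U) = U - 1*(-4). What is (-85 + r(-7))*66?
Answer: -5808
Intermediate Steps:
r(U) = 4 + U (r(U) = U + 4 = 4 + U)
(-85 + r(-7))*66 = (-85 + (4 - 7))*66 = (-85 - 3)*66 = -88*66 = -5808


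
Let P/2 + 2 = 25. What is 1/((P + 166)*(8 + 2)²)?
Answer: 1/21200 ≈ 4.7170e-5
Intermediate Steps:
P = 46 (P = -4 + 2*25 = -4 + 50 = 46)
1/((P + 166)*(8 + 2)²) = 1/((46 + 166)*(8 + 2)²) = 1/(212*10²) = 1/(212*100) = 1/21200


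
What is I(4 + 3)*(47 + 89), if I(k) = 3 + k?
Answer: 1360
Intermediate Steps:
I(4 + 3)*(47 + 89) = (3 + (4 + 3))*(47 + 89) = (3 + 7)*136 = 10*136 = 1360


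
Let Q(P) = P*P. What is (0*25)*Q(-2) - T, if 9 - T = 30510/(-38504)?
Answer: -188523/19252 ≈ -9.7924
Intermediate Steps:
Q(P) = P²
T = 188523/19252 (T = 9 - 30510/(-38504) = 9 - 30510*(-1)/38504 = 9 - 1*(-15255/19252) = 9 + 15255/19252 = 188523/19252 ≈ 9.7924)
(0*25)*Q(-2) - T = (0*25)*(-2)² - 1*188523/19252 = 0*4 - 188523/19252 = 0 - 188523/19252 = -188523/19252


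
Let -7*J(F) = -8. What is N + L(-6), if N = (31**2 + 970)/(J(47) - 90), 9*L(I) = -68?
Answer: -163949/5598 ≈ -29.287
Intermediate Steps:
J(F) = 8/7 (J(F) = -1/7*(-8) = 8/7)
L(I) = -68/9 (L(I) = (1/9)*(-68) = -68/9)
N = -13517/622 (N = (31**2 + 970)/(8/7 - 90) = (961 + 970)/(-622/7) = 1931*(-7/622) = -13517/622 ≈ -21.732)
N + L(-6) = -13517/622 - 68/9 = -163949/5598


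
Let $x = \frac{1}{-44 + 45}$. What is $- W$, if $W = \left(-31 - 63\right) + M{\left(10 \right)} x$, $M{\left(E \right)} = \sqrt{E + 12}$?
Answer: $94 - \sqrt{22} \approx 89.31$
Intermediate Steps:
$M{\left(E \right)} = \sqrt{12 + E}$
$x = 1$ ($x = 1^{-1} = 1$)
$W = -94 + \sqrt{22}$ ($W = \left(-31 - 63\right) + \sqrt{12 + 10} \cdot 1 = \left(-31 - 63\right) + \sqrt{22} \cdot 1 = -94 + \sqrt{22} \approx -89.31$)
$- W = - (-94 + \sqrt{22}) = 94 - \sqrt{22}$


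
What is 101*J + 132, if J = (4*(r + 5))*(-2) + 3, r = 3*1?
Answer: -6029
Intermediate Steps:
r = 3
J = -61 (J = (4*(3 + 5))*(-2) + 3 = (4*8)*(-2) + 3 = 32*(-2) + 3 = -64 + 3 = -61)
101*J + 132 = 101*(-61) + 132 = -6161 + 132 = -6029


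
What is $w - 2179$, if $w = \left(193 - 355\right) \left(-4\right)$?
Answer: $-1531$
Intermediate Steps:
$w = 648$ ($w = \left(193 - 355\right) \left(-4\right) = \left(-162\right) \left(-4\right) = 648$)
$w - 2179 = 648 - 2179 = -1531$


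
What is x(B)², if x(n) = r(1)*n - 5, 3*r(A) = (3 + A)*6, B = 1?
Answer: 9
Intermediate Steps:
r(A) = 6 + 2*A (r(A) = ((3 + A)*6)/3 = (18 + 6*A)/3 = 6 + 2*A)
x(n) = -5 + 8*n (x(n) = (6 + 2*1)*n - 5 = (6 + 2)*n - 5 = 8*n - 5 = -5 + 8*n)
x(B)² = (-5 + 8*1)² = (-5 + 8)² = 3² = 9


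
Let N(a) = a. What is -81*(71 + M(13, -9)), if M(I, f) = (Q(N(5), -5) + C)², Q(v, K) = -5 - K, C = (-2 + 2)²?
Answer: -5751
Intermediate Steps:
C = 0 (C = 0² = 0)
M(I, f) = 0 (M(I, f) = ((-5 - 1*(-5)) + 0)² = ((-5 + 5) + 0)² = (0 + 0)² = 0² = 0)
-81*(71 + M(13, -9)) = -81*(71 + 0) = -81*71 = -5751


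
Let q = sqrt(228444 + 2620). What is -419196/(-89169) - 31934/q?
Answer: 139732/29723 - 15967*sqrt(57766)/57766 ≈ -61.732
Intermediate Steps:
q = 2*sqrt(57766) (q = sqrt(231064) = 2*sqrt(57766) ≈ 480.69)
-419196/(-89169) - 31934/q = -419196/(-89169) - 31934*sqrt(57766)/115532 = -419196*(-1/89169) - 15967*sqrt(57766)/57766 = 139732/29723 - 15967*sqrt(57766)/57766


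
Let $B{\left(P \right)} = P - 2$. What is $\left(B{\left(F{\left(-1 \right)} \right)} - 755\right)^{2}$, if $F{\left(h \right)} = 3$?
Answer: $568516$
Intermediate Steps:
$B{\left(P \right)} = -2 + P$ ($B{\left(P \right)} = P + \left(-4 + 2\right) = P - 2 = -2 + P$)
$\left(B{\left(F{\left(-1 \right)} \right)} - 755\right)^{2} = \left(\left(-2 + 3\right) - 755\right)^{2} = \left(1 - 755\right)^{2} = \left(-754\right)^{2} = 568516$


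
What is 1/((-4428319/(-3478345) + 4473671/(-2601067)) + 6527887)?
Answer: 9047408394115/59060455597017446883 ≈ 1.5319e-7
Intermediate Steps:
1/((-4428319/(-3478345) + 4473671/(-2601067)) + 6527887) = 1/((-4428319*(-1/3478345) + 4473671*(-1/2601067)) + 6527887) = 1/((4428319/3478345 - 4473671/2601067) + 6527887) = 1/(-4042616738122/9047408394115 + 6527887) = 1/(59060455597017446883/9047408394115) = 9047408394115/59060455597017446883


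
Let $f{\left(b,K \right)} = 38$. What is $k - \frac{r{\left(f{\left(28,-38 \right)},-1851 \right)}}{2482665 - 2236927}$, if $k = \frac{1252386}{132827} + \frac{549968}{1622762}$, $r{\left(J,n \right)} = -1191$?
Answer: $\frac{258813680068065109}{26483996199731206} \approx 9.7725$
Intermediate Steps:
$k = \frac{1052687504834}{107773304087}$ ($k = 1252386 \cdot \frac{1}{132827} + 549968 \cdot \frac{1}{1622762} = \frac{1252386}{132827} + \frac{274984}{811381} = \frac{1052687504834}{107773304087} \approx 9.7676$)
$k - \frac{r{\left(f{\left(28,-38 \right)},-1851 \right)}}{2482665 - 2236927} = \frac{1052687504834}{107773304087} - - \frac{1191}{2482665 - 2236927} = \frac{1052687504834}{107773304087} - - \frac{1191}{245738} = \frac{1052687504834}{107773304087} + \frac{1191}{245738} = \frac{258813680068065109}{26483996199731206}$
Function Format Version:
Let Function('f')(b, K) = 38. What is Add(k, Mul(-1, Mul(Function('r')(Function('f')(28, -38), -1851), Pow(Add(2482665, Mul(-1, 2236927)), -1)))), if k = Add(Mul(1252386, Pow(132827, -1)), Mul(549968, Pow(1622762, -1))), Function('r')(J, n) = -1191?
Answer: Rational(258813680068065109, 26483996199731206) ≈ 9.7725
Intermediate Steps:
k = Rational(1052687504834, 107773304087) (k = Add(Mul(1252386, Rational(1, 132827)), Mul(549968, Rational(1, 1622762))) = Add(Rational(1252386, 132827), Rational(274984, 811381)) = Rational(1052687504834, 107773304087) ≈ 9.7676)
Add(k, Mul(-1, Mul(Function('r')(Function('f')(28, -38), -1851), Pow(Add(2482665, Mul(-1, 2236927)), -1)))) = Add(Rational(1052687504834, 107773304087), Mul(-1, Mul(-1191, Pow(Add(2482665, Mul(-1, 2236927)), -1)))) = Add(Rational(1052687504834, 107773304087), Mul(-1, Mul(-1191, Pow(Add(2482665, -2236927), -1)))) = Add(Rational(1052687504834, 107773304087), Mul(-1, Mul(-1191, Pow(245738, -1)))) = Add(Rational(1052687504834, 107773304087), Mul(-1, Mul(-1191, Rational(1, 245738)))) = Add(Rational(1052687504834, 107773304087), Mul(-1, Rational(-1191, 245738))) = Add(Rational(1052687504834, 107773304087), Rational(1191, 245738)) = Rational(258813680068065109, 26483996199731206)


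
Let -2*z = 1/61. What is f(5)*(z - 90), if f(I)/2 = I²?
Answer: -274525/61 ≈ -4500.4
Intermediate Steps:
f(I) = 2*I²
z = -1/122 (z = -½/61 = -½*1/61 = -1/122 ≈ -0.0081967)
f(5)*(z - 90) = (2*5²)*(-1/122 - 90) = (2*25)*(-10981/122) = 50*(-10981/122) = -274525/61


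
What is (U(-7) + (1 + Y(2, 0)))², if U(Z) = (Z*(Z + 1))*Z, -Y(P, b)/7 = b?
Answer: 85849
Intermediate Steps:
Y(P, b) = -7*b
U(Z) = Z²*(1 + Z) (U(Z) = (Z*(1 + Z))*Z = Z²*(1 + Z))
(U(-7) + (1 + Y(2, 0)))² = ((-7)²*(1 - 7) + (1 - 7*0))² = (49*(-6) + (1 + 0))² = (-294 + 1)² = (-293)² = 85849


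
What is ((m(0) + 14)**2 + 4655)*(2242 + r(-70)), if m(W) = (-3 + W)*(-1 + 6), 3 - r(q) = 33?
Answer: 10299072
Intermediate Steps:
r(q) = -30 (r(q) = 3 - 1*33 = 3 - 33 = -30)
m(W) = -15 + 5*W (m(W) = (-3 + W)*5 = -15 + 5*W)
((m(0) + 14)**2 + 4655)*(2242 + r(-70)) = (((-15 + 5*0) + 14)**2 + 4655)*(2242 - 30) = (((-15 + 0) + 14)**2 + 4655)*2212 = ((-15 + 14)**2 + 4655)*2212 = ((-1)**2 + 4655)*2212 = (1 + 4655)*2212 = 4656*2212 = 10299072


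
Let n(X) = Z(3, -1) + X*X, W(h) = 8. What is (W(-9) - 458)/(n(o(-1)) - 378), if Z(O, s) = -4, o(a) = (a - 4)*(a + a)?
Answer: 75/47 ≈ 1.5957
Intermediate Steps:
o(a) = 2*a*(-4 + a) (o(a) = (-4 + a)*(2*a) = 2*a*(-4 + a))
n(X) = -4 + X² (n(X) = -4 + X*X = -4 + X²)
(W(-9) - 458)/(n(o(-1)) - 378) = (8 - 458)/((-4 + (2*(-1)*(-4 - 1))²) - 378) = -450/((-4 + (2*(-1)*(-5))²) - 378) = -450/((-4 + 10²) - 378) = -450/((-4 + 100) - 378) = -450/(96 - 378) = -450/(-282) = -450*(-1/282) = 75/47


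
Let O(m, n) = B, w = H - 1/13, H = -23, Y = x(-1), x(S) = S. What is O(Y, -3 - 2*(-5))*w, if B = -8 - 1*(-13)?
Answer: -1500/13 ≈ -115.38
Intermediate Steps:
Y = -1
B = 5 (B = -8 + 13 = 5)
w = -300/13 (w = -23 - 1/13 = -300/13 ≈ -23.077)
O(m, n) = 5
O(Y, -3 - 2*(-5))*w = 5*(-300/13) = -1500/13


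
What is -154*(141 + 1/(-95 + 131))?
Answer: -390929/18 ≈ -21718.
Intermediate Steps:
-154*(141 + 1/(-95 + 131)) = -154*(141 + 1/36) = -154*5077/36 = -390929/18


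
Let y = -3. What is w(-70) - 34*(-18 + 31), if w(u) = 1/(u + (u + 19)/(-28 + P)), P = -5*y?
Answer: -379691/859 ≈ -442.02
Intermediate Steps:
P = 15 (P = -5*(-3) = 15)
w(u) = 1/(-19/13 + 12*u/13) (w(u) = 1/(u + (u + 19)/(-28 + 15)) = 1/(u + (19 + u)/(-13)) = 1/(u + (19 + u)*(-1/13)) = 1/(u + (-19/13 - u/13)) = 1/(-19/13 + 12*u/13))
w(-70) - 34*(-18 + 31) = 13/(-19 + 12*(-70)) - 34*(-18 + 31) = 13/(-19 - 840) - 34*13 = 13/(-859) - 1*442 = 13*(-1/859) - 442 = -13/859 - 442 = -379691/859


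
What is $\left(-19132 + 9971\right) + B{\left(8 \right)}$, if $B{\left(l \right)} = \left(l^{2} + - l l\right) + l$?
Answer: $-9153$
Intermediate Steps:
$B{\left(l \right)} = l$ ($B{\left(l \right)} = \left(l^{2} - l^{2}\right) + l = 0 + l = l$)
$\left(-19132 + 9971\right) + B{\left(8 \right)} = \left(-19132 + 9971\right) + 8 = -9161 + 8 = -9153$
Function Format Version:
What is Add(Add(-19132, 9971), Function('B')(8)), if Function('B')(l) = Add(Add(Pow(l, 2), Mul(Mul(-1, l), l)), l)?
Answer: -9153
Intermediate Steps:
Function('B')(l) = l (Function('B')(l) = Add(Add(Pow(l, 2), Mul(-1, Pow(l, 2))), l) = Add(0, l) = l)
Add(Add(-19132, 9971), Function('B')(8)) = Add(Add(-19132, 9971), 8) = Add(-9161, 8) = -9153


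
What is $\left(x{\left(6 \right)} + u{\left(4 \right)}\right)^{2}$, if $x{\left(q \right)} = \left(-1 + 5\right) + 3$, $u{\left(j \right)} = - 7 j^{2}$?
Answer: $11025$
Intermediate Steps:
$x{\left(q \right)} = 7$ ($x{\left(q \right)} = 4 + 3 = 7$)
$\left(x{\left(6 \right)} + u{\left(4 \right)}\right)^{2} = \left(7 - 7 \cdot 4^{2}\right)^{2} = \left(7 - 112\right)^{2} = \left(-105\right)^{2} = 11025$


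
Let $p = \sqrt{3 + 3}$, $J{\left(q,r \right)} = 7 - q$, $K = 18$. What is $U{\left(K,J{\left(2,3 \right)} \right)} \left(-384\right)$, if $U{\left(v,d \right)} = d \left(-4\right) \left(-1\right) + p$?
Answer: $-7680 - 384 \sqrt{6} \approx -8620.6$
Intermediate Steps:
$p = \sqrt{6} \approx 2.4495$
$U{\left(v,d \right)} = \sqrt{6} + 4 d$ ($U{\left(v,d \right)} = d \left(-4\right) \left(-1\right) + \sqrt{6} = - 4 d \left(-1\right) + \sqrt{6} = 4 d + \sqrt{6} = \sqrt{6} + 4 d$)
$U{\left(K,J{\left(2,3 \right)} \right)} \left(-384\right) = \left(\sqrt{6} + 4 \left(7 - 2\right)\right) \left(-384\right) = \left(\sqrt{6} + 4 \cdot 5\right) \left(-384\right) = \left(\sqrt{6} + 20\right) \left(-384\right) = \left(20 + \sqrt{6}\right) \left(-384\right) = -7680 - 384 \sqrt{6}$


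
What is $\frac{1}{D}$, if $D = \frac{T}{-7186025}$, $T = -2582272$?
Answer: $\frac{93325}{33536} \approx 2.7828$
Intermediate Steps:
$D = \frac{33536}{93325}$ ($D = - \frac{2582272}{-7186025} = \left(-2582272\right) \left(- \frac{1}{7186025}\right) = \frac{33536}{93325} \approx 0.35935$)
$\frac{1}{D} = \frac{1}{\frac{33536}{93325}} = \frac{93325}{33536}$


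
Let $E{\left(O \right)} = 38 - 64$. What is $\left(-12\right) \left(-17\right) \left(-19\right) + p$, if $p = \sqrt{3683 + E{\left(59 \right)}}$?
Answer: $-3876 + \sqrt{3657} \approx -3815.5$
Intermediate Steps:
$E{\left(O \right)} = -26$ ($E{\left(O \right)} = 38 - 64 = -26$)
$p = \sqrt{3657}$ ($p = \sqrt{3683 - 26} = \sqrt{3657} \approx 60.473$)
$\left(-12\right) \left(-17\right) \left(-19\right) + p = \left(-12\right) \left(-17\right) \left(-19\right) + \sqrt{3657} = 204 \left(-19\right) + \sqrt{3657} = -3876 + \sqrt{3657}$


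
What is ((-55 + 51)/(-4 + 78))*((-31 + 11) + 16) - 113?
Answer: -4173/37 ≈ -112.78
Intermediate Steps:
((-55 + 51)/(-4 + 78))*((-31 + 11) + 16) - 113 = (-4/74)*(-20 + 16) - 113 = -4*1/74*(-4) - 113 = -2/37*(-4) - 113 = 8/37 - 113 = -4173/37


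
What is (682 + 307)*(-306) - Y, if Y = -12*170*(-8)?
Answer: -318954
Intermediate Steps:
Y = 16320 (Y = -2040*(-8) = 16320)
(682 + 307)*(-306) - Y = (682 + 307)*(-306) - 1*16320 = 989*(-306) - 16320 = -302634 - 16320 = -318954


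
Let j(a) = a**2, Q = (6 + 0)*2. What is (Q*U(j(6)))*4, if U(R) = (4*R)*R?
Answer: 248832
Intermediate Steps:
Q = 12 (Q = 6*2 = 12)
U(R) = 4*R**2
(Q*U(j(6)))*4 = (12*(4*(6**2)**2))*4 = (12*(4*36**2))*4 = (12*(4*1296))*4 = (12*5184)*4 = 62208*4 = 248832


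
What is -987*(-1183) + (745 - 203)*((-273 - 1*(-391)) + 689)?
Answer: 1605015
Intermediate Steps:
-987*(-1183) + (745 - 203)*((-273 - 1*(-391)) + 689) = 1167621 + 542*((-273 + 391) + 689) = 1167621 + 542*(118 + 689) = 1167621 + 542*807 = 1167621 + 437394 = 1605015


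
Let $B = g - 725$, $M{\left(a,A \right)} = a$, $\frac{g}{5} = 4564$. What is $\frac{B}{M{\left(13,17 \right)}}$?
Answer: $\frac{22095}{13} \approx 1699.6$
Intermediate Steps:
$g = 22820$ ($g = 5 \cdot 4564 = 22820$)
$B = 22095$ ($B = 22820 - 725 = 22095$)
$\frac{B}{M{\left(13,17 \right)}} = \frac{22095}{13}$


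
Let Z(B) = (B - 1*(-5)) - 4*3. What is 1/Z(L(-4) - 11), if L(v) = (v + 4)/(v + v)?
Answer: -1/18 ≈ -0.055556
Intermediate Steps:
L(v) = (4 + v)/(2*v) (L(v) = (4 + v)/((2*v)) = (4 + v)*(1/(2*v)) = (4 + v)/(2*v))
Z(B) = -7 + B (Z(B) = (B + 5) - 12 = (5 + B) - 12 = -7 + B)
1/Z(L(-4) - 11) = 1/(-7 + ((1/2)*(4 - 4)/(-4) - 11)) = 1/(-7 + ((1/2)*(-1/4)*0 - 11)) = 1/(-7 + (0 - 11)) = 1/(-7 - 11) = 1/(-18) = -1/18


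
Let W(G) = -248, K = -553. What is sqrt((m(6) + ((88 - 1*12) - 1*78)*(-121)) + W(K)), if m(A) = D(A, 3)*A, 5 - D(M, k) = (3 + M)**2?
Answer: I*sqrt(462) ≈ 21.494*I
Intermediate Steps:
D(M, k) = 5 - (3 + M)**2
m(A) = A*(5 - (3 + A)**2) (m(A) = (5 - (3 + A)**2)*A = A*(5 - (3 + A)**2))
sqrt((m(6) + ((88 - 1*12) - 1*78)*(-121)) + W(K)) = sqrt((-1*6*(-5 + (3 + 6)**2) + ((88 - 1*12) - 1*78)*(-121)) - 248) = sqrt((-1*6*(-5 + 9**2) + ((88 - 12) - 78)*(-121)) - 248) = sqrt((-1*6*(-5 + 81) + (76 - 78)*(-121)) - 248) = sqrt((-1*6*76 - 2*(-121)) - 248) = sqrt((-456 + 242) - 248) = sqrt(-214 - 248) = sqrt(-462) = I*sqrt(462)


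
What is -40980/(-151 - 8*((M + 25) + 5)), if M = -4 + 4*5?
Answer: 13660/173 ≈ 78.959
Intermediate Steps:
M = 16 (M = -4 + 20 = 16)
-40980/(-151 - 8*((M + 25) + 5)) = -40980/(-151 - 8*((16 + 25) + 5)) = -40980/(-151 - 8*(41 + 5)) = -40980/(-151 - 8*46) = -40980/(-151 - 368) = -40980/(-519) = -40980*(-1/519) = 13660/173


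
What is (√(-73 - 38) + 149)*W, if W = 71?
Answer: 10579 + 71*I*√111 ≈ 10579.0 + 748.03*I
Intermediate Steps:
(√(-73 - 38) + 149)*W = (√(-73 - 38) + 149)*71 = (√(-111) + 149)*71 = (I*√111 + 149)*71 = (149 + I*√111)*71 = 10579 + 71*I*√111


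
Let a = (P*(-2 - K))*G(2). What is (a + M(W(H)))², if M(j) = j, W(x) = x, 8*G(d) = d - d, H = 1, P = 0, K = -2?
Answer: 1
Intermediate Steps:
G(d) = 0 (G(d) = (d - d)/8 = (⅛)*0 = 0)
a = 0 (a = (0*(-2 - 1*(-2)))*0 = (0*(-2 + 2))*0 = (0*0)*0 = 0*0 = 0)
(a + M(W(H)))² = (0 + 1)² = 1² = 1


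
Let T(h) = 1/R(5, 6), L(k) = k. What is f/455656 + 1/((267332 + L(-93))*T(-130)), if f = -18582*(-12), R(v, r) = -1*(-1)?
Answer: 7448809604/15221131723 ≈ 0.48937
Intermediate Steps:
R(v, r) = 1
f = 222984
T(h) = 1 (T(h) = 1/1 = 1)
f/455656 + 1/((267332 + L(-93))*T(-130)) = 222984/455656 + 1/((267332 - 93)*1) = 222984*(1/455656) + 1/267239 = 27873/56957 + (1/267239)*1 = 27873/56957 + 1/267239 = 7448809604/15221131723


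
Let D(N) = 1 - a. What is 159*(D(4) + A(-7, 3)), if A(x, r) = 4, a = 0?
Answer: 795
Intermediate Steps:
D(N) = 1 (D(N) = 1 - 1*0 = 1 + 0 = 1)
159*(D(4) + A(-7, 3)) = 159*(1 + 4) = 159*5 = 795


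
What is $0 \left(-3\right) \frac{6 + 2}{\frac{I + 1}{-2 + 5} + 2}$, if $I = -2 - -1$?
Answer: $0$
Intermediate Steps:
$I = -1$ ($I = -2 + 1 = -1$)
$0 \left(-3\right) \frac{6 + 2}{\frac{I + 1}{-2 + 5} + 2} = 0 \left(-3\right) \frac{6 + 2}{\frac{-1 + 1}{-2 + 5} + 2} = 0 \frac{8}{\frac{0}{3} + 2} = 0 \frac{8}{0 \cdot \frac{1}{3} + 2} = 0 \frac{8}{0 + 2} = 0 \cdot \frac{8}{2} = 0 \cdot 8 \cdot \frac{1}{2} = 0 \cdot 4 = 0$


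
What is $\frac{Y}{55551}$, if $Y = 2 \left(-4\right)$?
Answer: $- \frac{8}{55551} \approx -0.00014401$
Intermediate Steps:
$Y = -8$
$\frac{Y}{55551} = - \frac{8}{55551}$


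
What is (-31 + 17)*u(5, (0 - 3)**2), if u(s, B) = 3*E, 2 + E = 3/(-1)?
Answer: 210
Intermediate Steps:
E = -5 (E = -2 + 3/(-1) = -2 + 3*(-1) = -2 - 3 = -5)
u(s, B) = -15 (u(s, B) = 3*(-5) = -15)
(-31 + 17)*u(5, (0 - 3)**2) = (-31 + 17)*(-15) = -14*(-15) = 210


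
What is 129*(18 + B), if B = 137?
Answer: 19995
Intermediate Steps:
129*(18 + B) = 129*(18 + 137) = 129*155 = 19995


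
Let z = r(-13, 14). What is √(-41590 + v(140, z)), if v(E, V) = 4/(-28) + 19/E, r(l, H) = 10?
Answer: I*√203791035/70 ≈ 203.94*I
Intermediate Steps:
z = 10
v(E, V) = -⅐ + 19/E (v(E, V) = 4*(-1/28) + 19/E = -⅐ + 19/E)
√(-41590 + v(140, z)) = √(-41590 + (⅐)*(133 - 1*140)/140) = √(-41590 + (⅐)*(1/140)*(133 - 140)) = √(-41590 + (⅐)*(1/140)*(-7)) = √(-41590 - 1/140) = √(-5822601/140) = I*√203791035/70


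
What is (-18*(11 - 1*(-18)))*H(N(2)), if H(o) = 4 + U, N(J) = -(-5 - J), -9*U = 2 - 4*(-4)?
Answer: -1044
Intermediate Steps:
U = -2 (U = -(2 - 4*(-4))/9 = -(2 + 16)/9 = -1/9*18 = -2)
N(J) = 5 + J
H(o) = 2 (H(o) = 4 - 2 = 2)
(-18*(11 - 1*(-18)))*H(N(2)) = -18*(11 - 1*(-18))*2 = -18*(11 + 18)*2 = -18*29*2 = -522*2 = -1044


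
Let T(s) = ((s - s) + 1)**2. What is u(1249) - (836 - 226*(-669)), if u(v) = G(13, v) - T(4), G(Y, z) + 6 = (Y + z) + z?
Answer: -149526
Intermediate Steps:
T(s) = 1 (T(s) = (0 + 1)**2 = 1**2 = 1)
G(Y, z) = -6 + Y + 2*z (G(Y, z) = -6 + ((Y + z) + z) = -6 + (Y + 2*z) = -6 + Y + 2*z)
u(v) = 6 + 2*v (u(v) = (-6 + 13 + 2*v) - 1*1 = (7 + 2*v) - 1 = 6 + 2*v)
u(1249) - (836 - 226*(-669)) = (6 + 2*1249) - (836 - 226*(-669)) = (6 + 2498) - (836 + 151194) = 2504 - 1*152030 = 2504 - 152030 = -149526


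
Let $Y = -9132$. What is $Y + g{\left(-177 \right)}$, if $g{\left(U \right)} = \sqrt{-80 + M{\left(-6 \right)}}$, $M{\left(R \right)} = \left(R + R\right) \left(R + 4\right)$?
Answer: $-9132 + 2 i \sqrt{14} \approx -9132.0 + 7.4833 i$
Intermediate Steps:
$M{\left(R \right)} = 2 R \left(4 + R\right)$
$g{\left(U \right)} = 2 i \sqrt{14}$ ($g{\left(U \right)} = \sqrt{-80 + 2 \left(-6\right) \left(4 - 6\right)} = \sqrt{-80 + 2 \left(-6\right) \left(-2\right)} = \sqrt{-80 + 24} = \sqrt{-56} = 2 i \sqrt{14}$)
$Y + g{\left(-177 \right)} = -9132 + 2 i \sqrt{14}$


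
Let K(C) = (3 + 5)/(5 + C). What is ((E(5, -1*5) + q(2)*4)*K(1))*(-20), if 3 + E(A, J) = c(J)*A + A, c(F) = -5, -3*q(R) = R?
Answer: 6160/9 ≈ 684.44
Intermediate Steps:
q(R) = -R/3
E(A, J) = -3 - 4*A (E(A, J) = -3 + (-5*A + A) = -3 - 4*A)
K(C) = 8/(5 + C)
((E(5, -1*5) + q(2)*4)*K(1))*(-20) = (((-3 - 4*5) - 1/3*2*4)*(8/(5 + 1)))*(-20) = (((-3 - 20) - 2/3*4)*(8/6))*(-20) = ((-23 - 8/3)*(8*(1/6)))*(-20) = -77/3*4/3*(-20) = -308/9*(-20) = 6160/9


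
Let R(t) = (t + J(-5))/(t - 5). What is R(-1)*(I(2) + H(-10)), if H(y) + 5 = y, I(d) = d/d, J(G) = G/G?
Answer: 0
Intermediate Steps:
J(G) = 1
I(d) = 1
H(y) = -5 + y
R(t) = (1 + t)/(-5 + t) (R(t) = (t + 1)/(t - 5) = (1 + t)/(-5 + t))
R(-1)*(I(2) + H(-10)) = ((1 - 1)/(-5 - 1))*(1 + (-5 - 10)) = (0/(-6))*(1 - 15) = -1/6*0*(-14) = 0*(-14) = 0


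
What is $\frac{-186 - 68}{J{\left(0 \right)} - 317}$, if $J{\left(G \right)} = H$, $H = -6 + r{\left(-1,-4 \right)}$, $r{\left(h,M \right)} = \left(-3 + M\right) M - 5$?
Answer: $\frac{127}{150} \approx 0.84667$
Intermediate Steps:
$r{\left(h,M \right)} = -5 + M \left(-3 + M\right)$ ($r{\left(h,M \right)} = M \left(-3 + M\right) - 5 = -5 + M \left(-3 + M\right)$)
$H = 17$ ($H = -6 - \left(-7 - 16\right) = -6 + \left(-5 + 16 + 12\right) = -6 + 23 = 17$)
$J{\left(G \right)} = 17$
$\frac{-186 - 68}{J{\left(0 \right)} - 317} = \frac{-186 - 68}{17 - 317} = - \frac{254}{-300} = \left(-254\right) \left(- \frac{1}{300}\right) = \frac{127}{150}$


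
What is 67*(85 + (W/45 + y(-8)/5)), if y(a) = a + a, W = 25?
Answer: 248302/45 ≈ 5517.8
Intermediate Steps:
y(a) = 2*a
67*(85 + (W/45 + y(-8)/5)) = 67*(85 + (25/45 + (2*(-8))/5)) = 67*(85 + (25*(1/45) - 16*⅕)) = 67*(85 + (5/9 - 16/5)) = 67*(85 - 119/45) = 67*(3706/45) = 248302/45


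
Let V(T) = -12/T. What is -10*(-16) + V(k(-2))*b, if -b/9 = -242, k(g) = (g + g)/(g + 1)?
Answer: -6374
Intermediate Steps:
k(g) = 2*g/(1 + g) (k(g) = (2*g)/(1 + g) = 2*g/(1 + g))
b = 2178 (b = -9*(-242) = 2178)
-10*(-16) + V(k(-2))*b = -10*(-16) - 12/(2*(-2)/(1 - 2))*2178 = 160 - 12/(2*(-2)/(-1))*2178 = 160 - 12/(2*(-2)*(-1))*2178 = 160 - 12/4*2178 = 160 - 12*1/4*2178 = 160 - 3*2178 = 160 - 6534 = -6374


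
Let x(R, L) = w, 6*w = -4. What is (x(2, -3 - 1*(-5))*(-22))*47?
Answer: 2068/3 ≈ 689.33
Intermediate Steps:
w = -⅔ (w = (⅙)*(-4) = -⅔ ≈ -0.66667)
x(R, L) = -⅔
(x(2, -3 - 1*(-5))*(-22))*47 = -⅔*(-22)*47 = (44/3)*47 = 2068/3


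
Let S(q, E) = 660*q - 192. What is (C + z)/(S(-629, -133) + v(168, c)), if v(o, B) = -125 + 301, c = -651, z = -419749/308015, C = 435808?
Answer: -134234981371/127874275340 ≈ -1.0497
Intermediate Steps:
z = -419749/308015 (z = -419749*1/308015 = -419749/308015 ≈ -1.3628)
v(o, B) = 176
S(q, E) = -192 + 660*q
(C + z)/(S(-629, -133) + v(168, c)) = (435808 - 419749/308015)/((-192 + 660*(-629)) + 176) = 134234981371/(308015*((-192 - 415140) + 176)) = 134234981371/(308015*(-415332 + 176)) = (134234981371/308015)/(-415156) = (134234981371/308015)*(-1/415156) = -134234981371/127874275340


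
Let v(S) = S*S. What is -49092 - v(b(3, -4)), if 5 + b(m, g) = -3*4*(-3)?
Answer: -50053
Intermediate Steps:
b(m, g) = 31 (b(m, g) = -5 - 3*4*(-3) = -5 - 12*(-3) = -5 + 36 = 31)
v(S) = S²
-49092 - v(b(3, -4)) = -49092 - 1*31² = -49092 - 1*961 = -49092 - 961 = -50053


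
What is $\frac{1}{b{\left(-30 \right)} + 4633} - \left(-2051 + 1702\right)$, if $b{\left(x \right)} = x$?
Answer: $\frac{1606448}{4603} \approx 349.0$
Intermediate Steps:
$\frac{1}{b{\left(-30 \right)} + 4633} - \left(-2051 + 1702\right) = \frac{1}{-30 + 4633} - \left(-2051 + 1702\right) = \frac{1}{4603} - -349 = \frac{1}{4603} + 349 = \frac{1606448}{4603}$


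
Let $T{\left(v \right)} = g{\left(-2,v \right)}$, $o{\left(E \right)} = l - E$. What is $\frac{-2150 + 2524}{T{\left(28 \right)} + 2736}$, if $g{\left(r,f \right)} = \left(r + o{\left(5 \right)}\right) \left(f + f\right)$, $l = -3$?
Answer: $\frac{11}{64} \approx 0.17188$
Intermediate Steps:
$o{\left(E \right)} = -3 - E$
$g{\left(r,f \right)} = 2 f \left(-8 + r\right)$ ($g{\left(r,f \right)} = \left(r - 8\right) \left(f + f\right) = \left(r - 8\right) 2 f = \left(-8 + r\right) 2 f = 2 f \left(-8 + r\right)$)
$T{\left(v \right)} = - 20 v$ ($T{\left(v \right)} = 2 v \left(-8 - 2\right) = 2 v \left(-10\right) = - 20 v$)
$\frac{-2150 + 2524}{T{\left(28 \right)} + 2736} = \frac{-2150 + 2524}{\left(-20\right) 28 + 2736} = \frac{374}{-560 + 2736} = \frac{374}{2176} = 374 \cdot \frac{1}{2176} = \frac{11}{64}$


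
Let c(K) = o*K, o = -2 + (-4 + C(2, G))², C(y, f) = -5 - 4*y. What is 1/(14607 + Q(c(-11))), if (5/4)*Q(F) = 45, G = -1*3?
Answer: 1/14643 ≈ 6.8292e-5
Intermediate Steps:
G = -3
C(y, f) = -5 - 4*y
o = 287 (o = -2 + (-4 + (-5 - 4*2))² = -2 + (-4 + (-5 - 8))² = -2 + (-4 - 13)² = -2 + (-17)² = -2 + 289 = 287)
c(K) = 287*K
Q(F) = 36 (Q(F) = (⅘)*45 = 36)
1/(14607 + Q(c(-11))) = 1/(14607 + 36) = 1/14643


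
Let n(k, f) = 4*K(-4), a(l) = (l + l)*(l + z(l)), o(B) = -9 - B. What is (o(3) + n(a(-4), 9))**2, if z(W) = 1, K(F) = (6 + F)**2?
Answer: 16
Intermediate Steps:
a(l) = 2*l*(1 + l) (a(l) = (l + l)*(l + 1) = (2*l)*(1 + l) = 2*l*(1 + l))
n(k, f) = 16 (n(k, f) = 4*(6 - 4)**2 = 4*2**2 = 4*4 = 16)
(o(3) + n(a(-4), 9))**2 = ((-9 - 1*3) + 16)**2 = ((-9 - 3) + 16)**2 = (-12 + 16)**2 = 4**2 = 16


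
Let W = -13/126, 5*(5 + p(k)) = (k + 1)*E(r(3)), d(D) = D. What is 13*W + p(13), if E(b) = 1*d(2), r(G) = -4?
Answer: -467/630 ≈ -0.74127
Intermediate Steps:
E(b) = 2 (E(b) = 1*2 = 2)
p(k) = -23/5 + 2*k/5 (p(k) = -5 + ((k + 1)*2)/5 = -5 + ((1 + k)*2)/5 = -5 + (2 + 2*k)/5 = -5 + (2/5 + 2*k/5) = -23/5 + 2*k/5)
W = -13/126 (W = -13*1/126 = -13/126 ≈ -0.10317)
13*W + p(13) = 13*(-13/126) + (-23/5 + (2/5)*13) = -169/126 + (-23/5 + 26/5) = -169/126 + 3/5 = -467/630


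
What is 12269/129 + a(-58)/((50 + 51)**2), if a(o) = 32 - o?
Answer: 125167679/1315929 ≈ 95.117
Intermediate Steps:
12269/129 + a(-58)/((50 + 51)**2) = 12269/129 + (32 - 1*(-58))/((50 + 51)**2) = 12269*(1/129) + (32 + 58)/(101**2) = 12269/129 + 90/10201 = 125167679/1315929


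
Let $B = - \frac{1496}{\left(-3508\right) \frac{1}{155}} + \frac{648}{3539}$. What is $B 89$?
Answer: $\frac{18309447214}{3103703} \approx 5899.2$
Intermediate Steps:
$B = \frac{205724126}{3103703}$ ($B = - \frac{1496}{\left(-3508\right) \frac{1}{155}} + 648 \cdot \frac{1}{3539} = - \frac{1496}{- \frac{3508}{155}} + \frac{648}{3539} = \left(-1496\right) \left(- \frac{155}{3508}\right) + \frac{648}{3539} = \frac{57970}{877} + \frac{648}{3539} = \frac{205724126}{3103703} \approx 66.283$)
$B 89 = \frac{205724126}{3103703} \cdot 89 = \frac{18309447214}{3103703}$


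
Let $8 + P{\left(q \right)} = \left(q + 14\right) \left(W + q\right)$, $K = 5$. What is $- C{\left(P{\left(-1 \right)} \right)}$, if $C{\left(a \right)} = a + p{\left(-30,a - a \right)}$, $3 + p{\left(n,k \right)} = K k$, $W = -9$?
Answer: $141$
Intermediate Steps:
$p{\left(n,k \right)} = -3 + 5 k$
$P{\left(q \right)} = -8 + \left(-9 + q\right) \left(14 + q\right)$ ($P{\left(q \right)} = -8 + \left(q + 14\right) \left(-9 + q\right) = -8 + \left(14 + q\right) \left(-9 + q\right) = -8 + \left(-9 + q\right) \left(14 + q\right)$)
$C{\left(a \right)} = -3 + a$ ($C{\left(a \right)} = a + \left(-3 + 5 \left(a - a\right)\right) = a + \left(-3 + 5 \cdot 0\right) = a + \left(-3 + 0\right) = a - 3 = -3 + a$)
$- C{\left(P{\left(-1 \right)} \right)} = - (-3 + \left(-134 + \left(-1\right)^{2} + 5 \left(-1\right)\right)) = - (-3 - 138) = \left(-1\right) \left(-141\right) = 141$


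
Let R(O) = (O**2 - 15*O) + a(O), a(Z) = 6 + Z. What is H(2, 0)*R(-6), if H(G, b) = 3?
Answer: 378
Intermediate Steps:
R(O) = 6 + O**2 - 14*O (R(O) = (O**2 - 15*O) + (6 + O) = 6 + O**2 - 14*O)
H(2, 0)*R(-6) = 3*(6 + (-6)**2 - 14*(-6)) = 3*(6 + 36 + 84) = 3*126 = 378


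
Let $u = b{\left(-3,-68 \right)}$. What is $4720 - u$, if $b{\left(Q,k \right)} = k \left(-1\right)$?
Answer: $4652$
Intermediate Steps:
$b{\left(Q,k \right)} = - k$
$u = 68$ ($u = \left(-1\right) \left(-68\right) = 68$)
$4720 - u = 4720 - 68 = 4652$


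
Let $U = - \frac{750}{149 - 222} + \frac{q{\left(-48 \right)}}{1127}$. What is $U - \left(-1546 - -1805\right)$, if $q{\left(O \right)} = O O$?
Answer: $- \frac{20294747}{82271} \approx -246.68$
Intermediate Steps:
$q{\left(O \right)} = O^{2}$
$U = \frac{1013442}{82271}$ ($U = - \frac{750}{149 - 222} + \frac{\left(-48\right)^{2}}{1127} = - \frac{750}{-73} + 2304 \cdot \frac{1}{1127} = \left(-750\right) \left(- \frac{1}{73}\right) + \frac{2304}{1127} = \frac{750}{73} + \frac{2304}{1127} = \frac{1013442}{82271} \approx 12.318$)
$U - \left(-1546 - -1805\right) = \frac{1013442}{82271} - \left(-1546 - -1805\right) = \frac{1013442}{82271} - \left(-1546 + 1805\right) = \frac{1013442}{82271} - 259 = - \frac{20294747}{82271}$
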